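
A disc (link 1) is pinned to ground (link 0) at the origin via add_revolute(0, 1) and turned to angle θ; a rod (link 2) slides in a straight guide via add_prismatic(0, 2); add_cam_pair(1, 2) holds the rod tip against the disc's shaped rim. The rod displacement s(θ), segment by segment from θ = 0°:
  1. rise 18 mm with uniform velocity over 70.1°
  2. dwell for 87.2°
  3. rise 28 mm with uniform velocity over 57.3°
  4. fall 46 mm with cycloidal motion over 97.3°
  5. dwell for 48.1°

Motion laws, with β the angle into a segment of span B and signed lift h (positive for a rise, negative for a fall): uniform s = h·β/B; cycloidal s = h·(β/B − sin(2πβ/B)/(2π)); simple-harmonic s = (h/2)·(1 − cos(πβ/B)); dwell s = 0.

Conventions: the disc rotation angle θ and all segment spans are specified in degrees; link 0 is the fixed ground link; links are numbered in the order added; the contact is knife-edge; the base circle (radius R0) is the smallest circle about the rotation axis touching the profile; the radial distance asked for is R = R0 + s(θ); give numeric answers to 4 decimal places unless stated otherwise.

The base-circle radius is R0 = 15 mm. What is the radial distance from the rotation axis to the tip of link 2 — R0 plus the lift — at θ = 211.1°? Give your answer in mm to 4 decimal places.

segment 1 (0° to 70.1°, uniform, h = 18) is passed completely: s = 0.0000 + (18) = 18.0000
segment 2 (70.1° to 157.3°, dwell): s unchanged at 18.0000
θ = 211.1° falls in segment 3 (157.3° to 214.6°, uniform, h = 28): β = 211.1 − 157.3 = 53.8°, B = 57.3°; Δs = 28·53.8/57.3 = 26.2897; s = 18.0000 + 26.2897 = 44.2897
R = R0 + s = 15 + 44.2897 = 59.2897

59.2897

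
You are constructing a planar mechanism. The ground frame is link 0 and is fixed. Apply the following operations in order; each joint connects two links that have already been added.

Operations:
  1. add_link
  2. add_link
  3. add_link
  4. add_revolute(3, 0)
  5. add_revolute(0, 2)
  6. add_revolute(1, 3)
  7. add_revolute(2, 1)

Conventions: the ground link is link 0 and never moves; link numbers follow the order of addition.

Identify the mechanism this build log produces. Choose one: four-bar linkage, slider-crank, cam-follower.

links: 4 (incl. ground); joints: 4 revolute, 0 prismatic, 0 higher (cam) pair, forming one closed loop
4 links in a single 4R loop → four-bar linkage

four-bar linkage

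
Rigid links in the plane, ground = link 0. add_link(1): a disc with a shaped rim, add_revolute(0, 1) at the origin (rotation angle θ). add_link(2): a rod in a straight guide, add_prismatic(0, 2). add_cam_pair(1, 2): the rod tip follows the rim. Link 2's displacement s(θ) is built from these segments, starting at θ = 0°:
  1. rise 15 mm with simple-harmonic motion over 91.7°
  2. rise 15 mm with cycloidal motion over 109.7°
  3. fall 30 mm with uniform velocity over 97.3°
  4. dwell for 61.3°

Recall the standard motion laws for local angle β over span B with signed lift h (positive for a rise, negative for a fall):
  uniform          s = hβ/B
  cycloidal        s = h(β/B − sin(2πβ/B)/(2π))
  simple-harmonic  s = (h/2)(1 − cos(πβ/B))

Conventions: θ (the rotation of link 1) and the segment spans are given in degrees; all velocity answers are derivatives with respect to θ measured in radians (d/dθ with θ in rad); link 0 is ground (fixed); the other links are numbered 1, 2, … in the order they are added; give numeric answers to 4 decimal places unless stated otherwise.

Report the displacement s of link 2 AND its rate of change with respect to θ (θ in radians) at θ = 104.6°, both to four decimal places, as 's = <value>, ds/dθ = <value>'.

segment 1 (0° to 91.7°, simple-harmonic, h = 15) is passed completely: s = 0.0000 + (15) = 15.0000
θ = 104.6° falls in segment 2 (91.7° to 201.4°, cycloidal, h = 15): β = 104.6 − 91.7 = 12.9°, B = 109.7°; Δs = 15·(0.1176 − sin(2π·0.1176)/(2π)) = 0.1562; s = 15.0000 + 0.1562 = 15.1562
velocity in seg [91.7°–201.4°] (cycloidal), θ in radians: β = 12.9° = 0.2251 rad, B = 109.7° = 1.9146 rad; ds/dθ = (h/B)(1 − cos(2πβ/B)) = (15/1.9146)(1 − cos(2π·0.1176)) = 2.042938 mm/rad

s = 15.1562, ds/dθ = 2.0429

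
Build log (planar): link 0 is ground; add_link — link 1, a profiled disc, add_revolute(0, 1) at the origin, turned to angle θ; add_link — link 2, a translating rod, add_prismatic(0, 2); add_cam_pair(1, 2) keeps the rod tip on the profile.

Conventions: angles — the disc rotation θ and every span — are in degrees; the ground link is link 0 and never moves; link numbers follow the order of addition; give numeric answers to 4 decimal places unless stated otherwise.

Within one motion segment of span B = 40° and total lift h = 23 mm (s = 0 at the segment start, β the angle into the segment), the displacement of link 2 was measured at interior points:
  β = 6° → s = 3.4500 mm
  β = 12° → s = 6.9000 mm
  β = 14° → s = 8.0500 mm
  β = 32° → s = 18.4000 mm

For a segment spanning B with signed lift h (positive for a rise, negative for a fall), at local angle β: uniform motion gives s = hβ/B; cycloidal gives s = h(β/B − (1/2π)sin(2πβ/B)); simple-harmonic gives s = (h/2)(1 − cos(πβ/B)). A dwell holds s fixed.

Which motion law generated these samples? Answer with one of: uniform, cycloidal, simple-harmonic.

candidates at β/B = r: uniform s = h·r (linear in β); cycloidal s = h·(r − sin(2πr)/(2π)); simple-harmonic s = (h/2)(1 − cos(πr))
β=6°: printed 3.4500 | uniform 3.4500, cycloidal 0.4885, simple-harmonic 1.2534
β=12°: printed 6.9000 | uniform 6.9000, cycloidal 3.4186, simple-harmonic 4.7405
β=14°: printed 8.0500 | uniform 8.0500, cycloidal 5.0885, simple-harmonic 6.2791
β=32°: printed 18.4000 | uniform 18.4000, cycloidal 21.8814, simple-harmonic 20.8037
only one law matches every sample → uniform

uniform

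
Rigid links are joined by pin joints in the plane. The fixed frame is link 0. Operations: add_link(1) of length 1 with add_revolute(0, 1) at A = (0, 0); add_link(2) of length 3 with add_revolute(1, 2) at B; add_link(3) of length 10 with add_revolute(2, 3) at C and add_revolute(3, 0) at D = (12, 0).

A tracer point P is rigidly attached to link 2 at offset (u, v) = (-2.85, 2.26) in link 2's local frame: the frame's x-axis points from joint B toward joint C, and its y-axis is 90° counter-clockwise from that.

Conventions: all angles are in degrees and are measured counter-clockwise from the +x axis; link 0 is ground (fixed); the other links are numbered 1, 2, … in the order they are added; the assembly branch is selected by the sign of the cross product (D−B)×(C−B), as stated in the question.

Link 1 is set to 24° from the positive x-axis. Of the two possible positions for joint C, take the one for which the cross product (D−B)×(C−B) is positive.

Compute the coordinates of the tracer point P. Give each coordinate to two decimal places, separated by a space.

A=(0,0), D=(12.00,0)
B = A + 1.00·(cos24°, sin24°) = (0.9135, 0.4067)
|BD| = 11.0939
circle(B,3.00) ∩ circle(D,10.00): a=1.4456, h=2.6287
  candidates: C₊=(2.4546,2.9807) cross=29.163; C₋=(2.2618,-2.2732) cross=-29.163
  branch + wants cross > 0 → take C=(2.4546,2.9807) (cross=29.163)
ex = (C−B)/|BC| = (0.5137,0.8580); ey = (-0.8580,0.5137)
P = B + -2.85·ex + 2.26·ey = (-2.4895,-0.8776)

-2.49 -0.88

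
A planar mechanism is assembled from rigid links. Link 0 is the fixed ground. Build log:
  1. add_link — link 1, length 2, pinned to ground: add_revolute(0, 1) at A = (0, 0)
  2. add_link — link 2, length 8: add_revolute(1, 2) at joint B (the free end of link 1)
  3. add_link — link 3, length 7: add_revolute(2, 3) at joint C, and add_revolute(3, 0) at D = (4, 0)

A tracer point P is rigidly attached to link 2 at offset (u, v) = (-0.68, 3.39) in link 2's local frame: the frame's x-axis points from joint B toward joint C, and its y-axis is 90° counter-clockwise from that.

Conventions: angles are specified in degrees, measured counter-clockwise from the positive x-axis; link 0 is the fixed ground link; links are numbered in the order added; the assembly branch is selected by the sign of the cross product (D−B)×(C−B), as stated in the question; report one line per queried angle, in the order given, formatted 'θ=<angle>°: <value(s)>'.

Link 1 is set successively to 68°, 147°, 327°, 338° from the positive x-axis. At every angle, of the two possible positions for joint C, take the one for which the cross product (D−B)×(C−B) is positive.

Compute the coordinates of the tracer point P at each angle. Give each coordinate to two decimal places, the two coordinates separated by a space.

A=(0,0), D=(4.00,0)
θ=68°: B = A + 2.00·(cos68°, sin68°) = (0.7492, 1.8544)
θ=68°: |BD| = 3.7425
θ=68°: circle(B,8.00) ∩ circle(D,7.00): a=3.8753, h=6.9987
θ=68°:   candidates: C₊=(7.5831,6.0134) cross=26.193; C₋=(0.6475,-6.1450) cross=-26.193
θ=68°:   branch + wants cross > 0 → take C=(7.5831,6.0134) (cross=26.193)
θ=68°: ex = (C−B)/|BC| = (0.8542,0.5199); ey = (-0.5199,0.8542)
θ=68°: P = B + -0.68·ex + 3.39·ey = (-1.5941,4.3967)
θ=147°: B = A + 2.00·(cos147°, sin147°) = (-1.6773, 1.0893)
θ=147°: |BD| = 5.7809
θ=147°: circle(B,8.00) ∩ circle(D,7.00): a=4.1878, h=6.8163
θ=147°:   candidates: C₊=(3.7198,6.9944) cross=39.404; C₋=(1.1511,-6.3940) cross=-39.404
θ=147°:   branch + wants cross > 0 → take C=(3.7198,6.9944) (cross=39.404)
θ=147°: ex = (C−B)/|BC| = (0.6746,0.7381); ey = (-0.7381,0.6746)
θ=147°: P = B + -0.68·ex + 3.39·ey = (-4.6384,2.8744)
θ=327°: B = A + 2.00·(cos327°, sin327°) = (1.6773, -1.0893)
θ=327°: |BD| = 2.5654
θ=327°: circle(B,8.00) ∩ circle(D,7.00): a=4.2062, h=6.8050
θ=327°:   candidates: C₊=(2.5961,6.8578) cross=17.457; C₋=(8.3750,-5.4644) cross=-17.457
θ=327°:   branch + wants cross > 0 → take C=(2.5961,6.8578) (cross=17.457)
θ=327°: ex = (C−B)/|BC| = (0.1149,0.9934); ey = (-0.9934,0.1149)
θ=327°: P = B + -0.68·ex + 3.39·ey = (-1.7683,-1.3754)
θ=338°: B = A + 2.00·(cos338°, sin338°) = (1.8544, -0.7492)
θ=338°: |BD| = 2.2727
θ=338°: circle(B,8.00) ∩ circle(D,7.00): a=4.4364, h=6.6572
θ=338°:   candidates: C₊=(3.8482,6.9984) cross=15.130; C₋=(8.2374,-5.5718) cross=-15.130
θ=338°:   branch + wants cross > 0 → take C=(3.8482,6.9984) (cross=15.130)
θ=338°: ex = (C−B)/|BC| = (0.2492,0.9684); ey = (-0.9684,0.2492)
θ=338°: P = B + -0.68·ex + 3.39·ey = (-1.5981,-0.5629)

θ=68°: -1.59 4.40
θ=147°: -4.64 2.87
θ=327°: -1.77 -1.38
θ=338°: -1.60 -0.56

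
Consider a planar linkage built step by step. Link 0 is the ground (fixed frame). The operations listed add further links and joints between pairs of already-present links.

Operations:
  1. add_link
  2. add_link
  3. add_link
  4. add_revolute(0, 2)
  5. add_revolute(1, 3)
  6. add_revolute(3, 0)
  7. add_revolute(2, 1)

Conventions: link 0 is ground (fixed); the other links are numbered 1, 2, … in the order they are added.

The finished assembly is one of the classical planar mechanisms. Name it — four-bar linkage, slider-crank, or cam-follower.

links: 4 (incl. ground); joints: 4 revolute, 0 prismatic, 0 higher (cam) pair, forming one closed loop
4 links in a single 4R loop → four-bar linkage

four-bar linkage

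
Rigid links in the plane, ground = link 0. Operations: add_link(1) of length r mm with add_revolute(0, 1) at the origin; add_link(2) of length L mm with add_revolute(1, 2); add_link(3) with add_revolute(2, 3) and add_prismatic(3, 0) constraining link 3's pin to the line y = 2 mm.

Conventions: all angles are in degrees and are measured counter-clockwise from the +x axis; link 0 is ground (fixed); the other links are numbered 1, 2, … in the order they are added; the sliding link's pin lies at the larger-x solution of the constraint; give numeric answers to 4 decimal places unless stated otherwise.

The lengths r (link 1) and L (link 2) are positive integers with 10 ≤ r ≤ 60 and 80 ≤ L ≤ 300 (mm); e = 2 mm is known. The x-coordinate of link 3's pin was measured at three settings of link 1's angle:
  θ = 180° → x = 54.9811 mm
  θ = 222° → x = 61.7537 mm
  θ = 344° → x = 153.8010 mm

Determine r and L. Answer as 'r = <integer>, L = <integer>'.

constraint per measurement: (x − r cos θ)² + (r sin θ − e)² = L²
subtracting the θ₁ and θ₂ equations cancels the r² and L² terms:
r = (x₁² − x₂²) / (2[(x₁cos θ₁ + e sin θ₁) − (x₂cos θ₂ + e sin θ₂)]) = 51.0004 → r = 51
L² = (x₁ − r cos θ₁)² + (r sin θ₁ − e)² = 11235.9936 → L = 106.0000 → L = 106
check at θ₃=344°: x = 153.8010 (printed 153.8010) ✓

r = 51, L = 106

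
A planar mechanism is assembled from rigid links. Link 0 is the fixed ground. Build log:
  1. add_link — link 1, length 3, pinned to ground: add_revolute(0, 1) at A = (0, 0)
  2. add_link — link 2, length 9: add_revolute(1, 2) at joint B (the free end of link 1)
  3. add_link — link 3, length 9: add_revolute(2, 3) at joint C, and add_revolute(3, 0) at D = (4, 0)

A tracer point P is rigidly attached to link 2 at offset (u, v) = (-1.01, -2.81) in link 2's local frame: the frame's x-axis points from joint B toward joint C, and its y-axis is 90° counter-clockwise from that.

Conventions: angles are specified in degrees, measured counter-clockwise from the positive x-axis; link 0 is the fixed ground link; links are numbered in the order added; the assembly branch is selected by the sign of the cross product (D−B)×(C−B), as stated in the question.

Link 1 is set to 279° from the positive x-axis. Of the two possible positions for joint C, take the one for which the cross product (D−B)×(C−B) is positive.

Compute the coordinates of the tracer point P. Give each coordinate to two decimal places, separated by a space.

A=(0,0), D=(4.00,0)
B = A + 3.00·(cos279°, sin279°) = (0.4693, -2.9631)
|BD| = 4.6093
circle(B,9.00) ∩ circle(D,9.00): a=2.3046, h=8.6999
  candidates: C₊=(-3.3581,5.1826) cross=40.100; C₋=(7.8274,-8.1456) cross=-40.100
  branch + wants cross > 0 → take C=(-3.3581,5.1826) (cross=40.100)
ex = (C−B)/|BC| = (-0.4253,0.9051); ey = (-0.9051,-0.4253)
P = B + -1.01·ex + -2.81·ey = (3.4421,-2.6822)

3.44 -2.68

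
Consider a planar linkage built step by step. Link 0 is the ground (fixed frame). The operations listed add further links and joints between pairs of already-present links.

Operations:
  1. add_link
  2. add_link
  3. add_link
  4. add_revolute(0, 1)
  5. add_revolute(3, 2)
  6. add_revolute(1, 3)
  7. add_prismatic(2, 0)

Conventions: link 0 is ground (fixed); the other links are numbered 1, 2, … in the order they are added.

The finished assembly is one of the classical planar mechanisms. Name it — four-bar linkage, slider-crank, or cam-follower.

links: 4 (incl. ground); joints: 3 revolute, 1 prismatic, 0 higher (cam) pair, forming one closed loop
4 links, 3 revolutes + 1 prismatic in one loop → slider-crank

slider-crank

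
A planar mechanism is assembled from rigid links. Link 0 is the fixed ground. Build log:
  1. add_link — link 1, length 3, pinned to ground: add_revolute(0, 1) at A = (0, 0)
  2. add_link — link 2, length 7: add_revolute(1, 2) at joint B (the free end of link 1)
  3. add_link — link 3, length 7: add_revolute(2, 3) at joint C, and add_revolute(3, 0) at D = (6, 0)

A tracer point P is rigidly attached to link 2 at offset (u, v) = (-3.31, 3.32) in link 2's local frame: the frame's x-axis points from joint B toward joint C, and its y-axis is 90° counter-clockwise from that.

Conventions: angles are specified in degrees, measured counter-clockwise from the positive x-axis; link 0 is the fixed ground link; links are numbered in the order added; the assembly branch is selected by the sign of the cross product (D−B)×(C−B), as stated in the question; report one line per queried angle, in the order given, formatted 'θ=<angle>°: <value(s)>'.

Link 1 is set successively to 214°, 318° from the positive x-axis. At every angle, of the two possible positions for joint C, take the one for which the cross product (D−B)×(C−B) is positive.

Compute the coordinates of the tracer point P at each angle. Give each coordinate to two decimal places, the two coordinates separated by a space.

A=(0,0), D=(6.00,0)
θ=214°: B = A + 3.00·(cos214°, sin214°) = (-2.4871, -1.6776)
θ=214°: |BD| = 8.6513
θ=214°: circle(B,7.00) ∩ circle(D,7.00): a=4.3257, h=5.5035
θ=214°:   candidates: C₊=(0.6893,4.5603) cross=47.613; C₋=(2.8236,-6.2378) cross=-47.613
θ=214°:   branch + wants cross > 0 → take C=(0.6893,4.5603) (cross=47.613)
θ=214°: ex = (C−B)/|BC| = (0.4538,0.8911); ey = (-0.8911,0.4538)
θ=214°: P = B + -3.31·ex + 3.32·ey = (-6.9476,-3.1207)
θ=318°: B = A + 3.00·(cos318°, sin318°) = (2.2294, -2.0074)
θ=318°: |BD| = 4.2716
θ=318°: circle(B,7.00) ∩ circle(D,7.00): a=2.1358, h=6.6662
θ=318°:   candidates: C₊=(0.9820,4.8806) cross=28.476; C₋=(7.2474,-6.8880) cross=-28.476
θ=318°:   branch + wants cross > 0 → take C=(0.9820,4.8806) (cross=28.476)
θ=318°: ex = (C−B)/|BC| = (-0.1782,0.9840); ey = (-0.9840,-0.1782)
θ=318°: P = B + -3.31·ex + 3.32·ey = (-0.4476,-5.8560)

θ=214°: -6.95 -3.12
θ=318°: -0.45 -5.86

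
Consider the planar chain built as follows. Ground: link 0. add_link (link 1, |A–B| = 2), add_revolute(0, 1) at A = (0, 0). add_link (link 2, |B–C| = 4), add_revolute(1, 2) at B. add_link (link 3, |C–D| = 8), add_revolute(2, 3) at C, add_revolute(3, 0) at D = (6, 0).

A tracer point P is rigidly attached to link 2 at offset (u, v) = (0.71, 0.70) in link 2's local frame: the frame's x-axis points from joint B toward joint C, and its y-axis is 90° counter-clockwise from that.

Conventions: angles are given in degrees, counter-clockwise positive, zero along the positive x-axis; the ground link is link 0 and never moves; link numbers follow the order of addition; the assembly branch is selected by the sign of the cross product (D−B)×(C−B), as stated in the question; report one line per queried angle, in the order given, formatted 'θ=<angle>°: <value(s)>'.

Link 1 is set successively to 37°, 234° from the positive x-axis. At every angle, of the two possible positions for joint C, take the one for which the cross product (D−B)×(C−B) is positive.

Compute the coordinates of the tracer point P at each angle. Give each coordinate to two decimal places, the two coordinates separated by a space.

A=(0,0), D=(6.00,0)
θ=37°: B = A + 2.00·(cos37°, sin37°) = (1.5973, 1.2036)
θ=37°: |BD| = 4.5643
θ=37°: circle(B,4.00) ∩ circle(D,8.00): a=-2.9761, h=2.6726
θ=37°:   candidates: C₊=(-0.5687,4.5665) cross=12.199; C₋=(-1.9782,-0.5896) cross=-12.199
θ=37°:   branch + wants cross > 0 → take C=(-0.5687,4.5665) (cross=12.199)
θ=37°: ex = (C−B)/|BC| = (-0.5415,0.8407); ey = (-0.8407,-0.5415)
θ=37°: P = B + 0.71·ex + 0.70·ey = (0.6243,1.4215)
θ=234°: B = A + 2.00·(cos234°, sin234°) = (-1.1756, -1.6180)
θ=234°: |BD| = 7.3557
θ=234°: circle(B,4.00) ∩ circle(D,8.00): a=0.4151, h=3.9784
θ=234°:   candidates: C₊=(-1.6458,2.3542) cross=29.264; C₋=(0.1045,-5.4077) cross=-29.264
θ=234°:   branch + wants cross > 0 → take C=(-1.6458,2.3542) (cross=29.264)
θ=234°: ex = (C−B)/|BC| = (-0.1175,0.9931); ey = (-0.9931,-0.1175)
θ=234°: P = B + 0.71·ex + 0.70·ey = (-1.9542,-0.9952)

θ=37°: 0.62 1.42
θ=234°: -1.95 -1.00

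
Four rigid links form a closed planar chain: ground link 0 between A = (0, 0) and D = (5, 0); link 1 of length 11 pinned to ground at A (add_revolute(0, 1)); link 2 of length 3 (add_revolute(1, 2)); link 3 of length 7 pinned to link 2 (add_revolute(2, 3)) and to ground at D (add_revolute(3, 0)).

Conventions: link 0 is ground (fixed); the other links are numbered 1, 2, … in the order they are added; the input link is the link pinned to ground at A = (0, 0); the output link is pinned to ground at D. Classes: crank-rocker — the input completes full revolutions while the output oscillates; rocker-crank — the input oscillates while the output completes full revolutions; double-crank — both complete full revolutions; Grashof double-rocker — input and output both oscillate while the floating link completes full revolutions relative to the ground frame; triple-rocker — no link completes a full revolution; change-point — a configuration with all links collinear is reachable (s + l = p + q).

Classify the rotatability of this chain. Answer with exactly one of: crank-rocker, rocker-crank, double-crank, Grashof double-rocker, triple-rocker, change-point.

lengths: ground=5, input=11, coupler=3, output=7
sorted: s=3 (shortest), l=11 (longest), p+q=12
s + l = 14 vs p + q = 12
s + l > p + q → non-Grashof → no link fully rotates → triple-rocker

triple-rocker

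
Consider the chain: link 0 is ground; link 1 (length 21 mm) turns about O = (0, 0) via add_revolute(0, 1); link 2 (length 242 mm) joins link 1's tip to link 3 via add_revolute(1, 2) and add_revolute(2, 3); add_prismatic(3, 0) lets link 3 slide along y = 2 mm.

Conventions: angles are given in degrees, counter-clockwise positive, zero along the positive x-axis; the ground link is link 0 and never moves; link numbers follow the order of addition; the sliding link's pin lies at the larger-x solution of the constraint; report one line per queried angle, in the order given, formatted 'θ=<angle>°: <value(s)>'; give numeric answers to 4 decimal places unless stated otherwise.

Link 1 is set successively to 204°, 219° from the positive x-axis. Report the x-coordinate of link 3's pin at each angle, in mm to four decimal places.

geometry: r = 21 mm, L = 242 mm, e = 2 mm
θ=204°: crank pin P = (r cos θ, r sin θ) = (-19.184455, -8.541470)
θ=204°: h = r sin θ − e = -8.541470 − 2 = -10.541470
θ=204°: x = r cos θ + √(L² − h²) = -19.184455 + 241.770299 = 222.585844
θ=219°: crank pin P = (r cos θ, r sin θ) = (-16.320065, -13.215728)
θ=219°: h = r sin θ − e = -13.215728 − 2 = -15.215728
θ=219°: x = r cos θ + √(L² − h²) = -16.320065 + 241.521183 = 225.201117

θ=204°: 222.5858
θ=219°: 225.2011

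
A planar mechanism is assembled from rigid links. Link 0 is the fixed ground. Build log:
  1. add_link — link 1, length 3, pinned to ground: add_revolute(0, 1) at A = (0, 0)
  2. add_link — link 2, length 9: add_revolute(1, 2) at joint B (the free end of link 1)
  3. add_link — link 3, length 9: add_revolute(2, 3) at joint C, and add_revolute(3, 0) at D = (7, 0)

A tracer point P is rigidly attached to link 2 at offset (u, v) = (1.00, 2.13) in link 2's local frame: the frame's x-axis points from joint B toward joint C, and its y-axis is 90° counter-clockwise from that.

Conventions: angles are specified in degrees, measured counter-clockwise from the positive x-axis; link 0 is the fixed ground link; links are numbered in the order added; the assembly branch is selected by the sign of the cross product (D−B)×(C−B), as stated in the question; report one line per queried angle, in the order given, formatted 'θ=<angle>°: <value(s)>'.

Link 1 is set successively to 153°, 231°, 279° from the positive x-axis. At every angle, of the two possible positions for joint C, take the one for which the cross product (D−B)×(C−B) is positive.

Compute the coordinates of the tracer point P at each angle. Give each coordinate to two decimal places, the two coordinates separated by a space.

A=(0,0), D=(7.00,0)
θ=153°: B = A + 3.00·(cos153°, sin153°) = (-2.6730, 1.3620)
θ=153°: |BD| = 9.7684
θ=153°: circle(B,9.00) ∩ circle(D,9.00): a=4.8842, h=7.5594
θ=153°:   candidates: C₊=(3.2175,8.1665) cross=73.843; C₋=(1.1095,-6.8046) cross=-73.843
θ=153°:   branch + wants cross > 0 → take C=(3.2175,8.1665) (cross=73.843)
θ=153°: ex = (C−B)/|BC| = (0.6545,0.7561); ey = (-0.7561,0.6545)
θ=153°: P = B + 1.00·ex + 2.13·ey = (-3.6289,3.5121)
θ=231°: B = A + 3.00·(cos231°, sin231°) = (-1.8880, -2.3314)
θ=231°: |BD| = 9.1887
θ=231°: circle(B,9.00) ∩ circle(D,9.00): a=4.5943, h=7.7390
θ=231°:   candidates: C₊=(0.5924,6.3200) cross=71.111; C₋=(4.5196,-8.6515) cross=-71.111
θ=231°:   branch + wants cross > 0 → take C=(0.5924,6.3200) (cross=71.111)
θ=231°: ex = (C−B)/|BC| = (0.2756,0.9613); ey = (-0.9613,0.2756)
θ=231°: P = B + 1.00·ex + 2.13·ey = (-3.6599,-0.7831)
θ=279°: B = A + 3.00·(cos279°, sin279°) = (0.4693, -2.9631)
θ=279°: |BD| = 7.1715
θ=279°: circle(B,9.00) ∩ circle(D,9.00): a=3.5857, h=8.2549
θ=279°:   candidates: C₊=(0.3240,6.0358) cross=59.199; C₋=(7.1453,-8.9988) cross=-59.199
θ=279°:   branch + wants cross > 0 → take C=(0.3240,6.0358) (cross=59.199)
θ=279°: ex = (C−B)/|BC| = (-0.0161,0.9999); ey = (-0.9999,-0.0161)
θ=279°: P = B + 1.00·ex + 2.13·ey = (-1.6766,-1.9976)

θ=153°: -3.63 3.51
θ=231°: -3.66 -0.78
θ=279°: -1.68 -2.00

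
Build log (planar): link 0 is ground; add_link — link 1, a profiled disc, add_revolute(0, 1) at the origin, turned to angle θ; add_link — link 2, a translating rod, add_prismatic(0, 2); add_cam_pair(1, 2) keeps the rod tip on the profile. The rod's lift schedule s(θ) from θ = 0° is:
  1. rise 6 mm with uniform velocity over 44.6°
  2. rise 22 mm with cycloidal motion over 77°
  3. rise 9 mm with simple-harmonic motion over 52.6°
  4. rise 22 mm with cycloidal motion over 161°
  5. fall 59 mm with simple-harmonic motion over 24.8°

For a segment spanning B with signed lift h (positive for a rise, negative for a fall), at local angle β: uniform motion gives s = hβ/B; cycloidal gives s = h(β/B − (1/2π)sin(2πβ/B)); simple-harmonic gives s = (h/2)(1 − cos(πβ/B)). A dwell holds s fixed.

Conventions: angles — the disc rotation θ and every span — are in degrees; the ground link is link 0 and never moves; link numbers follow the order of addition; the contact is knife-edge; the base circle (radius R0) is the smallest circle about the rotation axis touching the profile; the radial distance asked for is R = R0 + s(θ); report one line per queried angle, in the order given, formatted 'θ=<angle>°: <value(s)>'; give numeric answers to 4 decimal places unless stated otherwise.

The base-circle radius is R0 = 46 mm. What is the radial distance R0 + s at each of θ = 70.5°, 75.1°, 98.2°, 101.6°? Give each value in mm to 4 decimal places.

seg 1 [0°–44.6°] uniform, h=6: full span → s += 6 → s = 6.0000
seg 2 [44.6°–121.6°] cycloidal, h=22: θ=70.5° here. β=25.9, B=77. 22·(0.3364 − sin(2π·0.3364)/(2π)) = 4.4016 → s = 10.4016
seg 2 [44.6°–121.6°] cycloidal, h=22: θ=75.1° here. β=30.5, B=77. 22·(0.3961 − sin(2π·0.3961)/(2π)) = 6.5875 → s = 12.5875
seg 2 [44.6°–121.6°] cycloidal, h=22: θ=98.2° here. β=53.6, B=77. 22·(0.6961 − sin(2π·0.6961)/(2π)) = 18.6168 → s = 24.6168
seg 2 [44.6°–121.6°] cycloidal, h=22: θ=101.6° here. β=57, B=77. 22·(0.7403 − sin(2π·0.7403)/(2π)) = 19.7806 → s = 25.7806
θ=70.5°: R = R0 + s = 46 + 10.4016 = 56.4016
θ=75.1°: R = R0 + s = 46 + 12.5875 = 58.5875
θ=98.2°: R = R0 + s = 46 + 24.6168 = 70.6168
θ=101.6°: R = R0 + s = 46 + 25.7806 = 71.7806

θ=70.5°: 56.4016
θ=75.1°: 58.5875
θ=98.2°: 70.6168
θ=101.6°: 71.7806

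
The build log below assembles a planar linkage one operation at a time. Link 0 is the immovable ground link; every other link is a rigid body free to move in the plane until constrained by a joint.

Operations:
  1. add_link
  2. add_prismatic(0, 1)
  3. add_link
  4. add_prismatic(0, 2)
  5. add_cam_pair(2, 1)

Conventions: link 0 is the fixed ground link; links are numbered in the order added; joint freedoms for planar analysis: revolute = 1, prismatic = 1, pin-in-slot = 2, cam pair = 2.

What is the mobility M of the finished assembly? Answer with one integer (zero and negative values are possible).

link 0 = ground. State L|J1|J2 = 1|0|0
+link1  2|0|0
P(0,1) f=1→J1  2|1|0
+link2  3|1|0
P(0,2) f=1→J1  3|2|0
C(2,1) f=2→J2  3|2|1
M = 3(3−1)−2·2−1 = 6−4−1 = 1

M = 1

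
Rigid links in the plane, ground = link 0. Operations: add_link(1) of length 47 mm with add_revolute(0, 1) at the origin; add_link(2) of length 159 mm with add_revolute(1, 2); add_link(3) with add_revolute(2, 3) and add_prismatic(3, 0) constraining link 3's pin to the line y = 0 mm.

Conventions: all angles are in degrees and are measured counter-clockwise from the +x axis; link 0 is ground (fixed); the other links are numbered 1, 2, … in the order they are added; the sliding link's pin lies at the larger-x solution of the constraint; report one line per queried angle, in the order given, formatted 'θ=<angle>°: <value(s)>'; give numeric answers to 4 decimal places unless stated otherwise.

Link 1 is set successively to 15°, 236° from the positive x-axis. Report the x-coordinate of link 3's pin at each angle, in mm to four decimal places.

geometry: r = 47 mm, L = 159 mm, e = 0 mm
θ=15°: crank pin P = (r cos θ, r sin θ) = (45.398514, 12.164495)
θ=15°: h = r sin θ − e = 12.164495 − 0 = 12.164495
θ=15°: x = r cos θ + √(L² − h²) = 45.398514 + 158.533987 = 203.932501
θ=236°: crank pin P = (r cos θ, r sin θ) = (-26.282066, -38.964766)
θ=236°: h = r sin θ − e = -38.964766 − 0 = -38.964766
θ=236°: x = r cos θ + √(L² − h²) = -26.282066 + 154.151701 = 127.869635

θ=15°: 203.9325
θ=236°: 127.8696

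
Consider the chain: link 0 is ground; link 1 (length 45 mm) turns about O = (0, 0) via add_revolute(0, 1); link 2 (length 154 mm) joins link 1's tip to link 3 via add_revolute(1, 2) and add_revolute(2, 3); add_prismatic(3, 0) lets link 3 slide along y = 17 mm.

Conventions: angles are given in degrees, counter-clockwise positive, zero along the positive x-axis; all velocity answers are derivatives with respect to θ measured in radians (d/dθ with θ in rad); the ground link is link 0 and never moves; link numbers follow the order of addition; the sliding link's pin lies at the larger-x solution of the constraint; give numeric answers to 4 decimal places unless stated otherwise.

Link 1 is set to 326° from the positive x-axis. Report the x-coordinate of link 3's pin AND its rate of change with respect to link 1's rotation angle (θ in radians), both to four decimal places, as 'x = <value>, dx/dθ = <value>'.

geometry: r = 45 mm, L = 154 mm, e = 17 mm
crank pin P = (r cos θ, r sin θ) = (37.306691, -25.163681)
h = r sin θ − e = -25.163681 − 17 = -42.163681
x = r cos θ + √(L² − h²) = 37.306691 + 148.115577 = 185.422267
dx/dθ = −r sin θ − h·r cos θ/√(L² − h²) (θ in radians; h = -42.163681) = 35.783680

x = 185.4223, dx/dθ = 35.7837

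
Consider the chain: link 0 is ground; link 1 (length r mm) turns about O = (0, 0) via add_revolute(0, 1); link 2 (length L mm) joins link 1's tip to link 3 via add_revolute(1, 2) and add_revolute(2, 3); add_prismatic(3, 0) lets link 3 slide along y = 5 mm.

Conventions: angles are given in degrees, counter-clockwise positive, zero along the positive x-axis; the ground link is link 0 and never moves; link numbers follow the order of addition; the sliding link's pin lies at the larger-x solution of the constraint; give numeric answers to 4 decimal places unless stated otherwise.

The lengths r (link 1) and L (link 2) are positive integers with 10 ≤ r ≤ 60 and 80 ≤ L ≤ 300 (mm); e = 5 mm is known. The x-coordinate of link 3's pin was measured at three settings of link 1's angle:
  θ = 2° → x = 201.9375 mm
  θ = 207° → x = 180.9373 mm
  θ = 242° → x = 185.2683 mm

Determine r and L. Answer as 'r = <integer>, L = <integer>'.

constraint per measurement: (x − r cos θ)² + (r sin θ − e)² = L²
subtracting the θ₁ and θ₂ equations cancels the r² and L² terms:
r = (x₁² − x₂²) / (2[(x₁cos θ₁ + e sin θ₁) − (x₂cos θ₂ + e sin θ₂)]) = 11.0000 → r = 11
L² = (x₁ − r cos θ₁)² + (r sin θ₁ − e)² = 36480.9963 → L = 191.0000 → L = 191
check at θ₃=242°: x = 185.2683 (printed 185.2683) ✓

r = 11, L = 191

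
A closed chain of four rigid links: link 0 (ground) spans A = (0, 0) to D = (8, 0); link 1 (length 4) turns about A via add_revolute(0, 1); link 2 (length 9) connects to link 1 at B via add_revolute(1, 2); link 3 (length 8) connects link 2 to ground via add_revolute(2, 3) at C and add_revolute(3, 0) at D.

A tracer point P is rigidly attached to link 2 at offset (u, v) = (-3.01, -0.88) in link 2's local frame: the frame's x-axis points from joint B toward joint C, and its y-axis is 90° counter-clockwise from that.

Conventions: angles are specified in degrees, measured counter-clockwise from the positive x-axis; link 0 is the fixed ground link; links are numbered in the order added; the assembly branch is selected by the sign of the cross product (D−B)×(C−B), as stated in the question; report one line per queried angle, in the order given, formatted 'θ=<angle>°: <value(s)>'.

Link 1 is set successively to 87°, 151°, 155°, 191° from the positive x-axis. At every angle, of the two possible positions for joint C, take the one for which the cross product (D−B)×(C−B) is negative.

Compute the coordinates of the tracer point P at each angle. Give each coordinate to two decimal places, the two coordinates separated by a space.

A=(0,0), D=(8.00,0)
θ=87°: B = A + 4.00·(cos87°, sin87°) = (0.2093, 3.9945)
θ=87°: |BD| = 8.7550
θ=87°: circle(B,9.00) ∩ circle(D,8.00): a=5.3484, h=7.2384
θ=87°:   candidates: C₊=(8.2712,7.9954) cross=63.373; C₋=(1.6660,-4.8868) cross=-63.373
θ=87°:   branch - wants cross < 0 → take C=(1.6660,-4.8868) (cross=-63.373)
θ=87°: ex = (C−B)/|BC| = (0.1619,-0.9868); ey = (0.9868,0.1619)
θ=87°: P = B + -3.01·ex + -0.88·ey = (-1.1462,6.8224)
θ=151°: B = A + 4.00·(cos151°, sin151°) = (-3.4985, 1.9392)
θ=151°: |BD| = 11.6609
θ=151°: circle(B,9.00) ∩ circle(D,8.00): a=6.5594, h=6.1624
θ=151°:   candidates: C₊=(3.9944,6.9249) cross=71.858; C₋=(1.9447,-5.2282) cross=-71.858
θ=151°:   branch - wants cross < 0 → take C=(1.9447,-5.2282) (cross=-71.858)
θ=151°: ex = (C−B)/|BC| = (0.6048,-0.7964); ey = (0.7964,0.6048)
θ=151°: P = B + -3.01·ex + -0.88·ey = (-6.0197,3.8041)
θ=155°: B = A + 4.00·(cos155°, sin155°) = (-3.6252, 1.6905)
θ=155°: |BD| = 11.7475
θ=155°: circle(B,9.00) ∩ circle(D,8.00): a=6.5973, h=6.1217
θ=155°:   candidates: C₊=(3.7843,6.7991) cross=71.915; C₋=(2.0225,-5.3169) cross=-71.915
θ=155°:   branch - wants cross < 0 → take C=(2.0225,-5.3169) (cross=-71.915)
θ=155°: ex = (C−B)/|BC| = (0.6275,-0.7786); ey = (0.7786,0.6275)
θ=155°: P = B + -3.01·ex + -0.88·ey = (-6.1992,3.4818)
θ=191°: B = A + 4.00·(cos191°, sin191°) = (-3.9265, -0.7632)
θ=191°: |BD| = 11.9509
θ=191°: circle(B,9.00) ∩ circle(D,8.00): a=6.6867, h=6.0240
θ=191°:   candidates: C₊=(2.3618,5.6755) cross=71.992; C₋=(3.1313,-6.3479) cross=-71.992
θ=191°:   branch - wants cross < 0 → take C=(3.1313,-6.3479) (cross=-71.992)
θ=191°: ex = (C−B)/|BC| = (0.7842,-0.6205); ey = (0.6205,0.7842)
θ=191°: P = B + -3.01·ex + -0.88·ey = (-6.8330,0.4144)

θ=87°: -1.15 6.82
θ=151°: -6.02 3.80
θ=155°: -6.20 3.48
θ=191°: -6.83 0.41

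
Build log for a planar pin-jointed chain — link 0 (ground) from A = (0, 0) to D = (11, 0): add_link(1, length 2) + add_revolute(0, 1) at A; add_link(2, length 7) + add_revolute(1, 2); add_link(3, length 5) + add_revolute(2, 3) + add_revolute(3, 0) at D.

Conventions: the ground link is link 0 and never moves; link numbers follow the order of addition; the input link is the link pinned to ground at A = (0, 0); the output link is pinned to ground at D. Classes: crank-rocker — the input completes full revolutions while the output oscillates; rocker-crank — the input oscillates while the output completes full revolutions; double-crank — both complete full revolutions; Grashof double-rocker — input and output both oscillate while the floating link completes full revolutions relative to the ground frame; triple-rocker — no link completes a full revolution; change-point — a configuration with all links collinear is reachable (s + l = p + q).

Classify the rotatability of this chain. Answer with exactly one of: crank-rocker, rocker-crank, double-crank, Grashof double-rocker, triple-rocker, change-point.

lengths: ground=11, input=2, coupler=7, output=5
sorted: s=2 (shortest), l=11 (longest), p+q=12
s + l = 13 vs p + q = 12
s + l > p + q → non-Grashof → no link fully rotates → triple-rocker

triple-rocker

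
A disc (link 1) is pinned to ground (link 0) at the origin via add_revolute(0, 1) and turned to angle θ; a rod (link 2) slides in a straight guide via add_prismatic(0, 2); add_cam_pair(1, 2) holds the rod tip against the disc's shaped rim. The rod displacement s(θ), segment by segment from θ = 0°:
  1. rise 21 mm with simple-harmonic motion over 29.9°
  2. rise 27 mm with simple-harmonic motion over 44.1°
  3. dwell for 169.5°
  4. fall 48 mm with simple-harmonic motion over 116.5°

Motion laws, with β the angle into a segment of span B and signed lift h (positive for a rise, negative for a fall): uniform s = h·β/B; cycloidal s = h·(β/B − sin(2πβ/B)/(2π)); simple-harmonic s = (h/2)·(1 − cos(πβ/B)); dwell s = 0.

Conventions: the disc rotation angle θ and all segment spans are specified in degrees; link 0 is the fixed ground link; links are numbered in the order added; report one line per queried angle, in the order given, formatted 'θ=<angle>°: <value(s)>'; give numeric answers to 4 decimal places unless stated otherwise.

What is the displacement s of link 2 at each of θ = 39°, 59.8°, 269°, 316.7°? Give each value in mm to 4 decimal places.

segment 1 (0° to 29.9°, simple-harmonic, h = 21) is passed completely: s = 0.0000 + (21) = 21.0000
θ = 39° falls in segment 2 (29.9° to 74°, simple-harmonic, h = 27): β = 39 − 29.9 = 9.1°, B = 44.1°; Δs = 27/2·(1 − cos(π·0.2063)) = 2.7387; s = 21.0000 + 2.7387 = 23.7387
θ = 59.8° falls in segment 2 (29.9° to 74°, simple-harmonic, h = 27): β = 59.8 − 29.9 = 29.9°, B = 44.1°; Δs = 27/2·(1 − cos(π·0.6780)) = 20.6621; s = 21.0000 + 20.6621 = 41.6621
segment 2 (29.9° to 74°, simple-harmonic, h = 27) is passed completely: s = 21.0000 + (27) = 48.0000
segment 3 (74° to 243.5°, dwell): s unchanged at 48.0000
θ = 269° falls in segment 4 (243.5° to 360°, simple-harmonic, h = -48): β = 269 − 243.5 = 25.5°, B = 116.5°; Δs = -48/2·(1 − cos(π·0.2189)) = -5.4542; s = 48.0000 − 5.4542 = 42.5458
θ = 316.7° falls in segment 4 (243.5° to 360°, simple-harmonic, h = -48): β = 316.7 − 243.5 = 73.2°, B = 116.5°; Δs = -48/2·(1 − cos(π·0.6283)) = -33.4156; s = 48.0000 − 33.4156 = 14.5844

θ=39°: 23.7387
θ=59.8°: 41.6621
θ=269°: 42.5458
θ=316.7°: 14.5844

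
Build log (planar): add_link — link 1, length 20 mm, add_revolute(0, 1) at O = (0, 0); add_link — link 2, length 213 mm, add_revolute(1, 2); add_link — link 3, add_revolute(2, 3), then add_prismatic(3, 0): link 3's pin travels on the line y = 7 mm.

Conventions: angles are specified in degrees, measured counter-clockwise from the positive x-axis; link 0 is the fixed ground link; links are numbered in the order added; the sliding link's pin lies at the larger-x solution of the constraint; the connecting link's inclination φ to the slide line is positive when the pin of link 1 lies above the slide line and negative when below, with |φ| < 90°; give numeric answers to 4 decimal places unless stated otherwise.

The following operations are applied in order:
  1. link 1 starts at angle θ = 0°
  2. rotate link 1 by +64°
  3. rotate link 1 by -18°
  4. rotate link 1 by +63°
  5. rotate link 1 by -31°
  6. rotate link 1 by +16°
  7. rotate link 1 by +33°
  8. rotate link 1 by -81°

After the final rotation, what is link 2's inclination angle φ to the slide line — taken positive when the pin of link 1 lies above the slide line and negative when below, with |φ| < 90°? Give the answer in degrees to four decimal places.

geometry: r = 20 mm, L = 213 mm, e = 7 mm; θ starts at 0°
rotate link 1 by +64°: θ ← 0° +64° = 64°
rotate link 1 by -18°: θ ← 64° -18° = 46°
rotate link 1 by +63°: θ ← 46° +63° = 109°
rotate link 1 by -31°: θ ← 109° -31° = 78°
rotate link 1 by +16°: θ ← 78° +16° = 94°
rotate link 1 by +33°: θ ← 94° +33° = 127°
rotate link 1 by -81°: θ ← 127° -81° = 46°
h = r sin θ − e = 14.386796 − 7 = 7.386796
sin φ = h / L = 7.386796 / 213 = 0.03467979
φ = arcsin(0.03467979) = 1.987404°

1.9874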